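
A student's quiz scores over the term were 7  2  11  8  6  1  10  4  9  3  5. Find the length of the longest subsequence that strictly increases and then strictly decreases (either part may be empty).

6

inc[i] = longest strictly increasing subsequence ending at i; dec[i] = longest strictly decreasing subsequence starting at i:
i:      1  2  3  4  5  6  7  8  9 10 11
a[i]:   7  2 11  8  6  1 10  4  9  3  5
inc:    1  1  2  2  2  1  3  2  3  2  3
dec:    4  2  5  4  3  1  3  2  2  1  1
Best peak at i=3 (value 11): inc=2, dec=5, length 2+5−1 = 6.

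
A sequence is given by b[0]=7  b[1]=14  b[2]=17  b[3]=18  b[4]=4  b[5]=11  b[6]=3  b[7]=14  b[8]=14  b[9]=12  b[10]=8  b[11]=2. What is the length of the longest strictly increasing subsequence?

4

Track the smallest tail for each achievable length (strict):
7 → extends → [7]
14 → extends → [7, 14]
17 → extends → [7, 14, 17]
18 → extends → [7, 14, 17, 18]
4 → replaces 7 → [4, 14, 17, 18]
11 → replaces 14 → [4, 11, 17, 18]
3 → replaces 4 → [3, 11, 17, 18]
14 → replaces 17 → [3, 11, 14, 18]
14 → already a tail → [3, 11, 14, 18]
12 → replaces 14 → [3, 11, 12, 18]
8 → replaces 11 → [3, 8, 12, 18]
2 → replaces 3 → [2, 8, 12, 18]
Four tails, so the longest strictly increasing subsequence has length 4 (e.g. 7, 14, 17, 18).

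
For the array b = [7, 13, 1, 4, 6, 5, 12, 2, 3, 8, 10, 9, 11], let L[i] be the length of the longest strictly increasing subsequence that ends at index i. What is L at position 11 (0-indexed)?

5

dp[i] = 1 + max{dp[j] : j<i, b[j]<b[i]} (or 1 if no such j):
i:      0  1  2  3  4  5  6  7  8  9 10 11 12
b[i]:   7 13  1  4  6  5 12  2  3  8 10  9 11
dp:     1  2  1  2  3  3  4  2  3  4  5  5  6
At index 11 the value is 5.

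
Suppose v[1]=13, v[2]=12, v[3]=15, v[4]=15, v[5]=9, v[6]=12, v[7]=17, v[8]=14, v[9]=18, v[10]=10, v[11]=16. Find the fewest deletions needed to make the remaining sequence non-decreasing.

6

Fewest deletions = n − (longest non-decreasing subsequence).
Patience tails:
13 → extends → [13]
12 → replaces 13 → [12]
15 → extends → [12, 15]
15 → extends → [12, 15, 15]
9 → replaces 12 → [9, 15, 15]
12 → replaces 15 → [9, 12, 15]
17 → extends → [9, 12, 15, 17]
14 → replaces 15 → [9, 12, 14, 17]
18 → extends → [9, 12, 14, 17, 18]
10 → replaces 12 → [9, 10, 14, 17, 18]
16 → replaces 17 → [9, 10, 14, 16, 18]
Longest non-decreasing subsequence has length 5, so deletions = 11 − 5 = 6.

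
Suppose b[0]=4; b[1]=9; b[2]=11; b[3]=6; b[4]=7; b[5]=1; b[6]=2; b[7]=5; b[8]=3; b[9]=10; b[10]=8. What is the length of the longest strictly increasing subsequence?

Let dp[i] be the length of the longest such subsequence ending at index i:
i:      0  1  2  3  4  5  6  7  8  9 10
b[i]:   4  9 11  6  7  1  2  5  3 10  8
dp:     1  2  3  2  3  1  2  3  3  4  4
Maximum dp value is 4.

4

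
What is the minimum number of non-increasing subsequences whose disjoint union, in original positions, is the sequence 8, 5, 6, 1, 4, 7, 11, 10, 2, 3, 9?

4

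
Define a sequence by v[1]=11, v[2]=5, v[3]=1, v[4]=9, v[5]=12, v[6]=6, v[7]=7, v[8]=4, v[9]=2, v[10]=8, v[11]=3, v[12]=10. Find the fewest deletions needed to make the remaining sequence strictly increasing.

7

Fewest deletions = n − (longest strictly increasing subsequence).
i:      1  2  3  4  5  6  7  8  9 10 11 12
v[i]:  11  5  1  9 12  6  7  4  2  8  3 10
dp:     1  1  1  2  3  2  3  2  2  4  3  5
max dp = 5, so deletions = 12 − 5 = 7.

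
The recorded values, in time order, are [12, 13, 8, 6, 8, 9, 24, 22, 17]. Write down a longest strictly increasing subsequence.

6, 8, 9, 24

Patience tails give the LIS length; then backtrack through the dp parents:
12 → extends → [12]
13 → extends → [12, 13]
8 → replaces 12 → [8, 13]
6 → replaces 8 → [6, 13]
8 → replaces 13 → [6, 8]
9 → extends → [6, 8, 9]
24 → extends → [6, 8, 9, 24]
22 → replaces 24 → [6, 8, 9, 22]
17 → replaces 22 → [6, 8, 9, 17]
Length 4; one witness is 6, 8, 9, 24.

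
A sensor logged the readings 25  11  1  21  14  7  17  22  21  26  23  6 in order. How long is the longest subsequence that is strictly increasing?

5

Track the smallest tail for each achievable length (strict):
25 → extends → [25]
11 → replaces 25 → [11]
1 → replaces 11 → [1]
21 → extends → [1, 21]
14 → replaces 21 → [1, 14]
7 → replaces 14 → [1, 7]
17 → extends → [1, 7, 17]
22 → extends → [1, 7, 17, 22]
21 → replaces 22 → [1, 7, 17, 21]
26 → extends → [1, 7, 17, 21, 26]
23 → replaces 26 → [1, 7, 17, 21, 23]
6 → replaces 7 → [1, 6, 17, 21, 23]
Five tails, so the longest strictly increasing subsequence has length 5 (e.g. 11, 14, 17, 22, 26).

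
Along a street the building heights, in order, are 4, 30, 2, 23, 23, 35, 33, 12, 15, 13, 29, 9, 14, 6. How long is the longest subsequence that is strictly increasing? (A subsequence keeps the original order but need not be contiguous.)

Let dp[i] be the length of the longest such subsequence ending at index i:
i:      1  2  3  4  5  6  7  8  9 10 11 12 13 14
a[i]:   4 30  2 23 23 35 33 12 15 13 29  9 14  6
dp:     1  2  1  2  2  3  3  2  3  3  4  2  4  2
Maximum dp value is 4.

4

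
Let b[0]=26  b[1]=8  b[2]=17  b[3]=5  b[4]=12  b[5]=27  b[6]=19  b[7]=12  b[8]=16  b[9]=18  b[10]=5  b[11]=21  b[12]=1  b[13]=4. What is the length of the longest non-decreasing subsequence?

Track the smallest tail for each achievable length (allowing ties):
26 → extends → [26]
8 → replaces 26 → [8]
17 → extends → [8, 17]
5 → replaces 8 → [5, 17]
12 → replaces 17 → [5, 12]
27 → extends → [5, 12, 27]
19 → replaces 27 → [5, 12, 19]
12 → replaces 19 → [5, 12, 12]
16 → extends → [5, 12, 12, 16]
18 → extends → [5, 12, 12, 16, 18]
5 → replaces 12 → [5, 5, 12, 16, 18]
21 → extends → [5, 5, 12, 16, 18, 21]
1 → replaces 5 → [1, 5, 12, 16, 18, 21]
4 → replaces 5 → [1, 4, 12, 16, 18, 21]
Six tails, so the longest non-decreasing subsequence has length 6 (e.g. 8, 12, 12, 16, 18, 21).

6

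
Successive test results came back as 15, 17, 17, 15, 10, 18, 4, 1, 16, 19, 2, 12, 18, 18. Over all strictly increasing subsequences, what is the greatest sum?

Let S[i] be the best sum of a strictly increasing subsequence ending at i:
i:      1  2  3  4  5  6  7  8  9 10 11 12 13 14
a[i]:  15 17 17 15 10 18  4  1 16 19  2 12 18 18
S:     15 32 32 15 10 50  4  1 31 69  3 22 50 50
Maximum is 69 (e.g. 15 + 17 + 18 + 19).

69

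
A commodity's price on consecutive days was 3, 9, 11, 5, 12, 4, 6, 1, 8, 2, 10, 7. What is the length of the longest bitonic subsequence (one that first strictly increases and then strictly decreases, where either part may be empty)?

6

inc[i] = longest strictly increasing subsequence ending at i; dec[i] = longest strictly decreasing subsequence starting at i:
i:      1  2  3  4  5  6  7  8  9 10 11 12
a[i]:   3  9 11  5 12  4  6  1  8  2 10  7
inc:    1  2  3  2  4  2  3  1  4  2  5  4
dec:    2  4  4  3  3  2  2  1  2  1  2  1
Best peak at i=3 (value 11): inc=3, dec=4, length 3+4−1 = 6.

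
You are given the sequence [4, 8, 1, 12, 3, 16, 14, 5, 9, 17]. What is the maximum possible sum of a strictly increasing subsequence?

Let S[i] be the best sum of a strictly increasing subsequence ending at i:
i:      1  2  3  4  5  6  7  8  9 10
a[i]:   4  8  1 12  3 16 14  5  9 17
S:      4 12  1 24  4 40 38  9 21 57
Maximum is 57 (e.g. 4 + 8 + 12 + 16 + 17).

57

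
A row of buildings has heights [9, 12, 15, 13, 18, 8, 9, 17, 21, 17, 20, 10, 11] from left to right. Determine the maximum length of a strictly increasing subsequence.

Track the smallest tail for each achievable length (strict):
9 → extends → [9]
12 → extends → [9, 12]
15 → extends → [9, 12, 15]
13 → replaces 15 → [9, 12, 13]
18 → extends → [9, 12, 13, 18]
8 → replaces 9 → [8, 12, 13, 18]
9 → replaces 12 → [8, 9, 13, 18]
17 → replaces 18 → [8, 9, 13, 17]
21 → extends → [8, 9, 13, 17, 21]
17 → already a tail → [8, 9, 13, 17, 21]
20 → replaces 21 → [8, 9, 13, 17, 20]
10 → replaces 13 → [8, 9, 10, 17, 20]
11 → replaces 17 → [8, 9, 10, 11, 20]
Five tails, so the longest strictly increasing subsequence has length 5 (e.g. 9, 12, 15, 18, 21).

5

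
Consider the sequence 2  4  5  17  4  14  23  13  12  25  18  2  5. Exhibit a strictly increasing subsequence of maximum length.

2, 4, 5, 17, 23, 25

Patience tails give the LIS length; then backtrack through the dp parents:
2 → extends → [2]
4 → extends → [2, 4]
5 → extends → [2, 4, 5]
17 → extends → [2, 4, 5, 17]
4 → already a tail → [2, 4, 5, 17]
14 → replaces 17 → [2, 4, 5, 14]
23 → extends → [2, 4, 5, 14, 23]
13 → replaces 14 → [2, 4, 5, 13, 23]
12 → replaces 13 → [2, 4, 5, 12, 23]
25 → extends → [2, 4, 5, 12, 23, 25]
18 → replaces 23 → [2, 4, 5, 12, 18, 25]
2 → already a tail → [2, 4, 5, 12, 18, 25]
5 → already a tail → [2, 4, 5, 12, 18, 25]
Length 6; one witness is 2, 4, 5, 17, 23, 25.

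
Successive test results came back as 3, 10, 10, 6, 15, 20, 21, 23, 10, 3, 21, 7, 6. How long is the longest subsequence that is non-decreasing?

7

Track the smallest tail for each achievable length (allowing ties):
3 → extends → [3]
10 → extends → [3, 10]
10 → extends → [3, 10, 10]
6 → replaces 10 → [3, 6, 10]
15 → extends → [3, 6, 10, 15]
20 → extends → [3, 6, 10, 15, 20]
21 → extends → [3, 6, 10, 15, 20, 21]
23 → extends → [3, 6, 10, 15, 20, 21, 23]
10 → replaces 15 → [3, 6, 10, 10, 20, 21, 23]
3 → replaces 6 → [3, 3, 10, 10, 20, 21, 23]
21 → replaces 23 → [3, 3, 10, 10, 20, 21, 21]
7 → replaces 10 → [3, 3, 7, 10, 20, 21, 21]
6 → replaces 7 → [3, 3, 6, 10, 20, 21, 21]
Seven tails, so the longest non-decreasing subsequence has length 7 (e.g. 3, 10, 10, 15, 20, 21, 23).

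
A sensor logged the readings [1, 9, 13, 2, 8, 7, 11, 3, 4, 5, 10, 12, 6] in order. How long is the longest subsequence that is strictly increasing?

Let dp[i] be the length of the longest such subsequence ending at index i:
i:      1  2  3  4  5  6  7  8  9 10 11 12 13
a[i]:   1  9 13  2  8  7 11  3  4  5 10 12  6
dp:     1  2  3  2  3  3  4  3  4  5  6  7  6
Maximum dp value is 7.

7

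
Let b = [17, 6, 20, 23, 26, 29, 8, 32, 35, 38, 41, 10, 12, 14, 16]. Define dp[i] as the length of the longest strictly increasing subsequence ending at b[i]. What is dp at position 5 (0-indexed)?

5

dp[i] = 1 + max{dp[j] : j<i, b[j]<b[i]} (or 1 if no such j):
i:      0  1  2  3  4  5  6  7  8  9 10 11 12 13 14
b[i]:  17  6 20 23 26 29  8 32 35 38 41 10 12 14 16
dp:     1  1  2  3  4  5  2  6  7  8  9  3  4  5  6
At index 5 the value is 5.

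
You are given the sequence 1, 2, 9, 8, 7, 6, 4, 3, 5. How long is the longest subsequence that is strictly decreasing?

Negate each value so 'decreasing' becomes 'increasing', then run patience tails on the negated sequence:
-1 → extends → [-1]
-2 → replaces -1 → [-2]
-9 → replaces -2 → [-9]
-8 → extends → [-9, -8]
-7 → extends → [-9, -8, -7]
-6 → extends → [-9, -8, -7, -6]
-4 → extends → [-9, -8, -7, -6, -4]
-3 → extends → [-9, -8, -7, -6, -4, -3]
-5 → replaces -4 → [-9, -8, -7, -6, -5, -3]
Six tails, so the longest strictly decreasing subsequence of the original has length 6.

6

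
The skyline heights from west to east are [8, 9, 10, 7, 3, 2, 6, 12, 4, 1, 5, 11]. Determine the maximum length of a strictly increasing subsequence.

Let dp[i] be the length of the longest such subsequence ending at index i:
i:      1  2  3  4  5  6  7  8  9 10 11 12
a[i]:   8  9 10  7  3  2  6 12  4  1  5 11
dp:     1  2  3  1  1  1  2  4  2  1  3  4
Maximum dp value is 4.

4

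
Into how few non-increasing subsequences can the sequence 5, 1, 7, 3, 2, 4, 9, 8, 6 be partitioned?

4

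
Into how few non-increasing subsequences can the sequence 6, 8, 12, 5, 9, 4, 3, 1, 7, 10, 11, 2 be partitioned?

Place each on the leftmost legal pile:
6 → new pile 1 (tops now [6])
8 → new pile 2 (tops now [6, 8])
12 → new pile 3 (tops now [6, 8, 12])
5 → pile 1 (tops now [5, 8, 12])
9 → pile 3 (tops now [5, 8, 9])
4 → pile 1 (tops now [4, 8, 9])
3 → pile 1 (tops now [3, 8, 9])
1 → pile 1 (tops now [1, 8, 9])
7 → pile 2 (tops now [1, 7, 9])
10 → new pile 4 (tops now [1, 7, 9, 10])
11 → new pile 5 (tops now [1, 7, 9, 10, 11])
2 → pile 2 (tops now [1, 2, 9, 10, 11])
Five piles.

5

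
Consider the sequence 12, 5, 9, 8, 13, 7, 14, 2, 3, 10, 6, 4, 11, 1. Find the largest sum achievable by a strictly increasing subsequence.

Let S[i] be the best sum of a strictly increasing subsequence ending at i:
i:      1  2  3  4  5  6  7  8  9 10 11 12 13 14
a[i]:  12  5  9  8 13  7 14  2  3 10  6  4 11  1
S:     12  5 14 13 27 12 41  2  5 24 11  9 35  1
Maximum is 41 (e.g. 5 + 9 + 13 + 14).

41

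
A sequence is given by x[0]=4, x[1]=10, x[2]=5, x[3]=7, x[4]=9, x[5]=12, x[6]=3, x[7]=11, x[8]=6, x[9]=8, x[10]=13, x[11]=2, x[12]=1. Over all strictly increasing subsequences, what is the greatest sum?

Let S[i] be the best sum of a strictly increasing subsequence ending at i:
i:      0  1  2  3  4  5  6  7  8  9 10 11 12
x[i]:   4 10  5  7  9 12  3 11  6  8 13  2  1
S:      4 14  9 16 25 37  3 36 15 24 50  2  1
Maximum is 50 (e.g. 4 + 5 + 7 + 9 + 12 + 13).

50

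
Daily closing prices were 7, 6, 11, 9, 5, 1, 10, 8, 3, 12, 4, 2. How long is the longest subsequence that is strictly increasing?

4

Let dp[i] be the length of the longest such subsequence ending at index i:
i:      1  2  3  4  5  6  7  8  9 10 11 12
a[i]:   7  6 11  9  5  1 10  8  3 12  4  2
dp:     1  1  2  2  1  1  3  2  2  4  3  2
Maximum dp value is 4.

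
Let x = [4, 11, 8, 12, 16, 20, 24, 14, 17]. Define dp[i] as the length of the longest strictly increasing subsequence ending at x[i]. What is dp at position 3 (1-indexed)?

dp[i] = 1 + max{dp[j] : j<i, x[j]<x[i]} (or 1 if no such j):
i:      1  2  3  4  5  6  7  8  9
x[i]:   4 11  8 12 16 20 24 14 17
dp:     1  2  2  3  4  5  6  4  5
At index 3 the value is 2.

2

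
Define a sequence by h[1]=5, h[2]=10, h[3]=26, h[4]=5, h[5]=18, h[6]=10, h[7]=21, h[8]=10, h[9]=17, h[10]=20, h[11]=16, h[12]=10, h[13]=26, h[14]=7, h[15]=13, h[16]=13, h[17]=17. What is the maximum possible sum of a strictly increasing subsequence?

80

Let S[i] be the best sum of a strictly increasing subsequence ending at i:
i:      1  2  3  4  5  6  7  8  9 10 11 12 13 14 15 16 17
h[i]:   5 10 26  5 18 10 21 10 17 20 16 10 26  7 13 13 17
S:      5 15 41  5 33 15 54 15 32 53 31 15 80 12 28 28 48
Maximum is 80 (e.g. 5 + 10 + 18 + 21 + 26).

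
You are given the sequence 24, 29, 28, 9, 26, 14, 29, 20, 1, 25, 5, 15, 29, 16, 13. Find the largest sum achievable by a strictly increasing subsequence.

97

Let S[i] be the best sum of a strictly increasing subsequence ending at i:
i:      1  2  3  4  5  6  7  8  9 10 11 12 13 14 15
a[i]:  24 29 28  9 26 14 29 20  1 25  5 15 29 16 13
S:     24 53 52  9 50 23 81 43  1 68  6 38 97 54 22
Maximum is 97 (e.g. 9 + 14 + 20 + 25 + 29).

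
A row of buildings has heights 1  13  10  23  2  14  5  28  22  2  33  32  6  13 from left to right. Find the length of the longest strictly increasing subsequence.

5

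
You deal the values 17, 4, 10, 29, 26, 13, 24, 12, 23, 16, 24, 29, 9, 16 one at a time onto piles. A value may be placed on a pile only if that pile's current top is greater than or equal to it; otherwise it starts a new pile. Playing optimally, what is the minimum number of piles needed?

The minimum number of non-increasing subsequences covering a sequence equals the length of its longest strictly increasing subsequence.
LIS length is 6 (e.g. 4, 10, 13, 23, 24, 29), so 6 piles are needed.

6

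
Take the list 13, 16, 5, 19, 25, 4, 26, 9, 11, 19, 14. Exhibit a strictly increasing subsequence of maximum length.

Patience tails give the LIS length; then backtrack through the dp parents:
13 → extends → [13]
16 → extends → [13, 16]
5 → replaces 13 → [5, 16]
19 → extends → [5, 16, 19]
25 → extends → [5, 16, 19, 25]
4 → replaces 5 → [4, 16, 19, 25]
26 → extends → [4, 16, 19, 25, 26]
9 → replaces 16 → [4, 9, 19, 25, 26]
11 → replaces 19 → [4, 9, 11, 25, 26]
19 → replaces 25 → [4, 9, 11, 19, 26]
14 → replaces 19 → [4, 9, 11, 14, 26]
Length 5; one witness is 13, 16, 19, 25, 26.

13, 16, 19, 25, 26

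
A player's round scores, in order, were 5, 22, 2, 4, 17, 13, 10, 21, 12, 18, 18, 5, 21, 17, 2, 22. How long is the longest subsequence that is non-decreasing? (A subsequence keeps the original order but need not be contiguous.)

8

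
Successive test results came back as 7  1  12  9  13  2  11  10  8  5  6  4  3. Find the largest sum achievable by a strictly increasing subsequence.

32

Let S[i] be the best sum of a strictly increasing subsequence ending at i:
i:      1  2  3  4  5  6  7  8  9 10 11 12 13
a[i]:   7  1 12  9 13  2 11 10  8  5  6  4  3
S:      7  1 19 16 32  3 27 26 15  8 14  7  6
Maximum is 32 (e.g. 7 + 12 + 13).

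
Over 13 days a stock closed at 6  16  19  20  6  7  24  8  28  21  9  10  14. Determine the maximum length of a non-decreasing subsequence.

7

Track the smallest tail for each achievable length (allowing ties):
6 → extends → [6]
16 → extends → [6, 16]
19 → extends → [6, 16, 19]
20 → extends → [6, 16, 19, 20]
6 → replaces 16 → [6, 6, 19, 20]
7 → replaces 19 → [6, 6, 7, 20]
24 → extends → [6, 6, 7, 20, 24]
8 → replaces 20 → [6, 6, 7, 8, 24]
28 → extends → [6, 6, 7, 8, 24, 28]
21 → replaces 24 → [6, 6, 7, 8, 21, 28]
9 → replaces 21 → [6, 6, 7, 8, 9, 28]
10 → replaces 28 → [6, 6, 7, 8, 9, 10]
14 → extends → [6, 6, 7, 8, 9, 10, 14]
Seven tails, so the longest non-decreasing subsequence has length 7 (e.g. 6, 6, 7, 8, 9, 10, 14).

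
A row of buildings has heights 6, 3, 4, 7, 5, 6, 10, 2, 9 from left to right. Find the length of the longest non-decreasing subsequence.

Track the smallest tail for each achievable length (allowing ties):
6 → extends → [6]
3 → replaces 6 → [3]
4 → extends → [3, 4]
7 → extends → [3, 4, 7]
5 → replaces 7 → [3, 4, 5]
6 → extends → [3, 4, 5, 6]
10 → extends → [3, 4, 5, 6, 10]
2 → replaces 3 → [2, 4, 5, 6, 10]
9 → replaces 10 → [2, 4, 5, 6, 9]
Five tails, so the longest non-decreasing subsequence has length 5 (e.g. 3, 4, 5, 6, 10).

5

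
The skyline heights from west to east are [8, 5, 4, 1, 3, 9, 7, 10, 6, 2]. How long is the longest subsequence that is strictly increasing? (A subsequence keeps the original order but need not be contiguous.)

4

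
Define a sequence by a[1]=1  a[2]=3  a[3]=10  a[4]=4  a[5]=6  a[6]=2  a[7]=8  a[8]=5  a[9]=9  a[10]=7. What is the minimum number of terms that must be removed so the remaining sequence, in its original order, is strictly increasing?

4

Fewest deletions = n − (longest strictly increasing subsequence).
Patience tails:
1 → extends → [1]
3 → extends → [1, 3]
10 → extends → [1, 3, 10]
4 → replaces 10 → [1, 3, 4]
6 → extends → [1, 3, 4, 6]
2 → replaces 3 → [1, 2, 4, 6]
8 → extends → [1, 2, 4, 6, 8]
5 → replaces 6 → [1, 2, 4, 5, 8]
9 → extends → [1, 2, 4, 5, 8, 9]
7 → replaces 8 → [1, 2, 4, 5, 7, 9]
Longest strictly increasing subsequence has length 6, so deletions = 10 − 6 = 4.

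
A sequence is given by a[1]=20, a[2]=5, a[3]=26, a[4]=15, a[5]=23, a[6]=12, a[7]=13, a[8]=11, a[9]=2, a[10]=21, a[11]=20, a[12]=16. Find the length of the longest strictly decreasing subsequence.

Negate each value so 'decreasing' becomes 'increasing', then run patience tails on the negated sequence:
-20 → extends → [-20]
-5 → extends → [-20, -5]
-26 → replaces -20 → [-26, -5]
-15 → replaces -5 → [-26, -15]
-23 → replaces -15 → [-26, -23]
-12 → extends → [-26, -23, -12]
-13 → replaces -12 → [-26, -23, -13]
-11 → extends → [-26, -23, -13, -11]
-2 → extends → [-26, -23, -13, -11, -2]
-21 → replaces -13 → [-26, -23, -21, -11, -2]
-20 → replaces -11 → [-26, -23, -21, -20, -2]
-16 → replaces -2 → [-26, -23, -21, -20, -16]
Five tails, so the longest strictly decreasing subsequence of the original has length 5.

5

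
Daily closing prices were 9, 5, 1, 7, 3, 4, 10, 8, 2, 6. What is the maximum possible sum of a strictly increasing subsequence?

Let S[i] be the best sum of a strictly increasing subsequence ending at i:
i:      1  2  3  4  5  6  7  8  9 10
a[i]:   9  5  1  7  3  4 10  8  2  6
S:      9  5  1 12  4  8 22 20  3 14
Maximum is 22 (e.g. 5 + 7 + 10).

22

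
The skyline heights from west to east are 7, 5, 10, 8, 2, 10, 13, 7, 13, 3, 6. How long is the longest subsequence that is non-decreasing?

5

Let dp[i] be the length of the longest such subsequence ending at index i:
i:      1  2  3  4  5  6  7  8  9 10 11
a[i]:   7  5 10  8  2 10 13  7 13  3  6
dp:     1  1  2  2  1  3  4  2  5  2  3
Maximum dp value is 5.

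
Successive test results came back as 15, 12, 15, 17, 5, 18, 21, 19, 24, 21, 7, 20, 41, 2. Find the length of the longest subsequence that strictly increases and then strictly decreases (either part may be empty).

inc[i] = longest strictly increasing subsequence ending at i; dec[i] = longest strictly decreasing subsequence starting at i:
i:      1  2  3  4  5  6  7  8  9 10 11 12 13 14
a[i]:  15 12 15 17  5 18 21 19 24 21  7 20 41  2
inc:    1  1  2  3  1  4  5  5  6  6  2  6  7  1
dec:    4  3  3  3  2  3  4  3  4  3  2  2  2  1
Best peak at i=9 (value 24): inc=6, dec=4, length 6+4−1 = 9.

9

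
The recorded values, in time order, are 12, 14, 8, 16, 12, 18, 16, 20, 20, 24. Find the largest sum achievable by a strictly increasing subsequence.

Let S[i] be the best sum of a strictly increasing subsequence ending at i:
i:       1   2   3   4   5   6   7   8   9  10
a[i]:   12  14   8  16  12  18  16  20  20  24
S:      12  26   8  42  20  60  42  80  80 104
Maximum is 104 (e.g. 12 + 14 + 16 + 18 + 20 + 24).

104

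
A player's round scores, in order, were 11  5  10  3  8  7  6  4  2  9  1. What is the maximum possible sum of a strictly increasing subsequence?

22

Let S[i] be the best sum of a strictly increasing subsequence ending at i:
i:      1  2  3  4  5  6  7  8  9 10 11
a[i]:  11  5 10  3  8  7  6  4  2  9  1
S:     11  5 15  3 13 12 11  7  2 22  1
Maximum is 22 (e.g. 5 + 8 + 9).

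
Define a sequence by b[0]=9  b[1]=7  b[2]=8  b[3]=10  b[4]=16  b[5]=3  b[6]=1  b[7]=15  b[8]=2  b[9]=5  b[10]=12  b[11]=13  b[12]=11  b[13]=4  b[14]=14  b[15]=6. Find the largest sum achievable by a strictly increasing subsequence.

64

Let S[i] be the best sum of a strictly increasing subsequence ending at i:
i:      0  1  2  3  4  5  6  7  8  9 10 11 12 13 14 15
b[i]:   9  7  8 10 16  3  1 15  2  5 12 13 11  4 14  6
S:      9  7 15 25 41  3  1 40  3  8 37 50 36  7 64 14
Maximum is 64 (e.g. 7 + 8 + 10 + 12 + 13 + 14).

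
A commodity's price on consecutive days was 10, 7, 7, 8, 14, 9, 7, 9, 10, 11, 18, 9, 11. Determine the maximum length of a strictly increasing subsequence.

Track the smallest tail for each achievable length (strict):
10 → extends → [10]
7 → replaces 10 → [7]
7 → already a tail → [7]
8 → extends → [7, 8]
14 → extends → [7, 8, 14]
9 → replaces 14 → [7, 8, 9]
7 → already a tail → [7, 8, 9]
9 → already a tail → [7, 8, 9]
10 → extends → [7, 8, 9, 10]
11 → extends → [7, 8, 9, 10, 11]
18 → extends → [7, 8, 9, 10, 11, 18]
9 → already a tail → [7, 8, 9, 10, 11, 18]
11 → already a tail → [7, 8, 9, 10, 11, 18]
Six tails, so the longest strictly increasing subsequence has length 6 (e.g. 7, 8, 9, 10, 11, 18).

6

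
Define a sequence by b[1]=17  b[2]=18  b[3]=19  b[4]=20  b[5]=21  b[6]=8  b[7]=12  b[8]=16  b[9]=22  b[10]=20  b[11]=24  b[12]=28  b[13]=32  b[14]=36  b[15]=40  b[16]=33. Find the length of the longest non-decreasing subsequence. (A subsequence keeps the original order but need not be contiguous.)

11

Let dp[i] be the length of the longest such subsequence ending at index i:
i:      1  2  3  4  5  6  7  8  9 10 11 12 13 14 15 16
b[i]:  17 18 19 20 21  8 12 16 22 20 24 28 32 36 40 33
dp:     1  2  3  4  5  1  2  3  6  5  7  8  9 10 11 10
Maximum dp value is 11.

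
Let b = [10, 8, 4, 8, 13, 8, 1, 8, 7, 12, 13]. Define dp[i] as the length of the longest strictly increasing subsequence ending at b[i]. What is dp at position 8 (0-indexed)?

dp[i] = 1 + max{dp[j] : j<i, b[j]<b[i]} (or 1 if no such j):
i:      0  1  2  3  4  5  6  7  8  9 10
b[i]:  10  8  4  8 13  8  1  8  7 12 13
dp:     1  1  1  2  3  2  1  2  2  3  4
At index 8 the value is 2.

2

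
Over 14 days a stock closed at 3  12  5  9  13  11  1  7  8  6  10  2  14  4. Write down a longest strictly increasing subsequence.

Patience tails give the LIS length; then backtrack through the dp parents:
3 → extends → [3]
12 → extends → [3, 12]
5 → replaces 12 → [3, 5]
9 → extends → [3, 5, 9]
13 → extends → [3, 5, 9, 13]
11 → replaces 13 → [3, 5, 9, 11]
1 → replaces 3 → [1, 5, 9, 11]
7 → replaces 9 → [1, 5, 7, 11]
8 → replaces 11 → [1, 5, 7, 8]
6 → replaces 7 → [1, 5, 6, 8]
10 → extends → [1, 5, 6, 8, 10]
2 → replaces 5 → [1, 2, 6, 8, 10]
14 → extends → [1, 2, 6, 8, 10, 14]
4 → replaces 6 → [1, 2, 4, 8, 10, 14]
Length 6; one witness is 3, 5, 7, 8, 10, 14.

3, 5, 7, 8, 10, 14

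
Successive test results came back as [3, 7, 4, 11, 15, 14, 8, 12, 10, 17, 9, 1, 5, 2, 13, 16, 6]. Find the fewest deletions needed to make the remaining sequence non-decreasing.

11

Fewest deletions = n − (longest non-decreasing subsequence).
Patience tails:
3 → extends → [3]
7 → extends → [3, 7]
4 → replaces 7 → [3, 4]
11 → extends → [3, 4, 11]
15 → extends → [3, 4, 11, 15]
14 → replaces 15 → [3, 4, 11, 14]
8 → replaces 11 → [3, 4, 8, 14]
12 → replaces 14 → [3, 4, 8, 12]
10 → replaces 12 → [3, 4, 8, 10]
17 → extends → [3, 4, 8, 10, 17]
9 → replaces 10 → [3, 4, 8, 9, 17]
1 → replaces 3 → [1, 4, 8, 9, 17]
5 → replaces 8 → [1, 4, 5, 9, 17]
2 → replaces 4 → [1, 2, 5, 9, 17]
13 → replaces 17 → [1, 2, 5, 9, 13]
16 → extends → [1, 2, 5, 9, 13, 16]
6 → replaces 9 → [1, 2, 5, 6, 13, 16]
Longest non-decreasing subsequence has length 6, so deletions = 17 − 6 = 11.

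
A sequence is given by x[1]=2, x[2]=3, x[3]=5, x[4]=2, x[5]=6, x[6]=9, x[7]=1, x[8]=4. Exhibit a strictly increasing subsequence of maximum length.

2, 3, 5, 6, 9

Patience tails give the LIS length; then backtrack through the dp parents:
2 → extends → [2]
3 → extends → [2, 3]
5 → extends → [2, 3, 5]
2 → already a tail → [2, 3, 5]
6 → extends → [2, 3, 5, 6]
9 → extends → [2, 3, 5, 6, 9]
1 → replaces 2 → [1, 3, 5, 6, 9]
4 → replaces 5 → [1, 3, 4, 6, 9]
Length 5; one witness is 2, 3, 5, 6, 9.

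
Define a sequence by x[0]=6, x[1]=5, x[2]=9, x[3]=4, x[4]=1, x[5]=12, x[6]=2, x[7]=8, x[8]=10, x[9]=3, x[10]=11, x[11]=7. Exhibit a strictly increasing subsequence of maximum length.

Patience tails give the LIS length; then backtrack through the dp parents:
6 → extends → [6]
5 → replaces 6 → [5]
9 → extends → [5, 9]
4 → replaces 5 → [4, 9]
1 → replaces 4 → [1, 9]
12 → extends → [1, 9, 12]
2 → replaces 9 → [1, 2, 12]
8 → replaces 12 → [1, 2, 8]
10 → extends → [1, 2, 8, 10]
3 → replaces 8 → [1, 2, 3, 10]
11 → extends → [1, 2, 3, 10, 11]
7 → replaces 10 → [1, 2, 3, 7, 11]
Length 5; one witness is 1, 2, 8, 10, 11.

1, 2, 8, 10, 11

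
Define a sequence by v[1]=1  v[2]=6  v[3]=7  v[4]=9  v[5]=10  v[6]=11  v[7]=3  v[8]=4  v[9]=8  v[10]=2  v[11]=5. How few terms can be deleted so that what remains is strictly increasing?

Fewest deletions = n − (longest strictly increasing subsequence).
Patience tails:
1 → extends → [1]
6 → extends → [1, 6]
7 → extends → [1, 6, 7]
9 → extends → [1, 6, 7, 9]
10 → extends → [1, 6, 7, 9, 10]
11 → extends → [1, 6, 7, 9, 10, 11]
3 → replaces 6 → [1, 3, 7, 9, 10, 11]
4 → replaces 7 → [1, 3, 4, 9, 10, 11]
8 → replaces 9 → [1, 3, 4, 8, 10, 11]
2 → replaces 3 → [1, 2, 4, 8, 10, 11]
5 → replaces 8 → [1, 2, 4, 5, 10, 11]
Longest strictly increasing subsequence has length 6, so deletions = 11 − 6 = 5.

5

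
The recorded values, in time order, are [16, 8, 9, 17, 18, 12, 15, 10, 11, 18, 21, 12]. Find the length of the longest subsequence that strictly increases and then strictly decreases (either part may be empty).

7

inc[i] = longest strictly increasing subsequence ending at i; dec[i] = longest strictly decreasing subsequence starting at i:
i:      1  2  3  4  5  6  7  8  9 10 11 12
a[i]:  16  8  9 17 18 12 15 10 11 18 21 12
inc:    1  1  2  3  4  3  4  3  4  5  6  5
dec:    3  1  1  3  3  2  2  1  1  2  2  1
Best peak at i=11 (value 21): inc=6, dec=2, length 6+2−1 = 7.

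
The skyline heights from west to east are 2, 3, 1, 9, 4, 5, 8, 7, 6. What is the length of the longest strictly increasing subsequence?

Let dp[i] be the length of the longest such subsequence ending at index i:
i:     1 2 3 4 5 6 7 8 9
a[i]:  2 3 1 9 4 5 8 7 6
dp:    1 2 1 3 3 4 5 5 5
Maximum dp value is 5.

5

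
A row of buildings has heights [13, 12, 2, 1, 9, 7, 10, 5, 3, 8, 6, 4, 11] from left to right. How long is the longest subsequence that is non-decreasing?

4

Track the smallest tail for each achievable length (allowing ties):
13 → extends → [13]
12 → replaces 13 → [12]
2 → replaces 12 → [2]
1 → replaces 2 → [1]
9 → extends → [1, 9]
7 → replaces 9 → [1, 7]
10 → extends → [1, 7, 10]
5 → replaces 7 → [1, 5, 10]
3 → replaces 5 → [1, 3, 10]
8 → replaces 10 → [1, 3, 8]
6 → replaces 8 → [1, 3, 6]
4 → replaces 6 → [1, 3, 4]
11 → extends → [1, 3, 4, 11]
Four tails, so the longest non-decreasing subsequence has length 4 (e.g. 2, 9, 10, 11).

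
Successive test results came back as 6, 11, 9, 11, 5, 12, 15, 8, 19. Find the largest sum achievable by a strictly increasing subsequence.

72

Let S[i] be the best sum of a strictly increasing subsequence ending at i:
i:      1  2  3  4  5  6  7  8  9
a[i]:   6 11  9 11  5 12 15  8 19
S:      6 17 15 26  5 38 53 14 72
Maximum is 72 (e.g. 6 + 9 + 11 + 12 + 15 + 19).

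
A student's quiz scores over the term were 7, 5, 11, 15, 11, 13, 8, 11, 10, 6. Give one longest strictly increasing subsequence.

7, 11, 15

Patience tails give the LIS length; then backtrack through the dp parents:
7 → extends → [7]
5 → replaces 7 → [5]
11 → extends → [5, 11]
15 → extends → [5, 11, 15]
11 → already a tail → [5, 11, 15]
13 → replaces 15 → [5, 11, 13]
8 → replaces 11 → [5, 8, 13]
11 → replaces 13 → [5, 8, 11]
10 → replaces 11 → [5, 8, 10]
6 → replaces 8 → [5, 6, 10]
Length 3; one witness is 7, 11, 15.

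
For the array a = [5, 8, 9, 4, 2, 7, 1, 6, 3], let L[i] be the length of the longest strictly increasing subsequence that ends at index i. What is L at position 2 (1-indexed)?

dp[i] = 1 + max{dp[j] : j<i, a[j]<a[i]} (or 1 if no such j):
i:     1 2 3 4 5 6 7 8 9
a[i]:  5 8 9 4 2 7 1 6 3
dp:    1 2 3 1 1 2 1 2 2
At index 2 the value is 2.

2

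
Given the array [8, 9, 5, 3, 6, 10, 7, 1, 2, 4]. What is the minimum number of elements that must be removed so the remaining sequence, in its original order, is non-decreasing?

Fewest deletions = n − (longest non-decreasing subsequence).
i:      1  2  3  4  5  6  7  8  9 10
a[i]:   8  9  5  3  6 10  7  1  2  4
dp:     1  2  1  1  2  3  3  1  2  3
max dp = 3, so deletions = 10 − 3 = 7.

7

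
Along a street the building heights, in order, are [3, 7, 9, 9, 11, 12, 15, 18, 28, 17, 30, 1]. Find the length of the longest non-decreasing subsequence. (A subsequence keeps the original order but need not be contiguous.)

Track the smallest tail for each achievable length (allowing ties):
3 → extends → [3]
7 → extends → [3, 7]
9 → extends → [3, 7, 9]
9 → extends → [3, 7, 9, 9]
11 → extends → [3, 7, 9, 9, 11]
12 → extends → [3, 7, 9, 9, 11, 12]
15 → extends → [3, 7, 9, 9, 11, 12, 15]
18 → extends → [3, 7, 9, 9, 11, 12, 15, 18]
28 → extends → [3, 7, 9, 9, 11, 12, 15, 18, 28]
17 → replaces 18 → [3, 7, 9, 9, 11, 12, 15, 17, 28]
30 → extends → [3, 7, 9, 9, 11, 12, 15, 17, 28, 30]
1 → replaces 3 → [1, 7, 9, 9, 11, 12, 15, 17, 28, 30]
Ten tails, so the longest non-decreasing subsequence has length 10 (e.g. 3, 7, 9, 9, 11, 12, 15, 18, 28, 30).

10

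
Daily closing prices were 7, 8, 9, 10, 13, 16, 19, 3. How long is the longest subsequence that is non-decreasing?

Track the smallest tail for each achievable length (allowing ties):
7 → extends → [7]
8 → extends → [7, 8]
9 → extends → [7, 8, 9]
10 → extends → [7, 8, 9, 10]
13 → extends → [7, 8, 9, 10, 13]
16 → extends → [7, 8, 9, 10, 13, 16]
19 → extends → [7, 8, 9, 10, 13, 16, 19]
3 → replaces 7 → [3, 8, 9, 10, 13, 16, 19]
Seven tails, so the longest non-decreasing subsequence has length 7 (e.g. 7, 8, 9, 10, 13, 16, 19).

7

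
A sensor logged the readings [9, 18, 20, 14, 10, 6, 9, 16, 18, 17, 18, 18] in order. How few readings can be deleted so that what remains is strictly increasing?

7

Fewest deletions = n − (longest strictly increasing subsequence).
i:      1  2  3  4  5  6  7  8  9 10 11 12
a[i]:   9 18 20 14 10  6  9 16 18 17 18 18
dp:     1  2  3  2  2  1  2  3  4  4  5  5
max dp = 5, so deletions = 12 − 5 = 7.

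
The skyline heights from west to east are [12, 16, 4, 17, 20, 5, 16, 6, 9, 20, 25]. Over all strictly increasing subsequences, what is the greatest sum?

Let S[i] be the best sum of a strictly increasing subsequence ending at i:
i:      1  2  3  4  5  6  7  8  9 10 11
a[i]:  12 16  4 17 20  5 16  6  9 20 25
S:     12 28  4 45 65  9 28 15 24 65 90
Maximum is 90 (e.g. 12 + 16 + 17 + 20 + 25).

90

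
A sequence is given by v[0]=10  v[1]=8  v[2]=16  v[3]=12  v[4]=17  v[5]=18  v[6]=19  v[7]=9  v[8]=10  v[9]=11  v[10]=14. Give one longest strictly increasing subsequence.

10, 16, 17, 18, 19

Patience tails give the LIS length; then backtrack through the dp parents:
10 → extends → [10]
8 → replaces 10 → [8]
16 → extends → [8, 16]
12 → replaces 16 → [8, 12]
17 → extends → [8, 12, 17]
18 → extends → [8, 12, 17, 18]
19 → extends → [8, 12, 17, 18, 19]
9 → replaces 12 → [8, 9, 17, 18, 19]
10 → replaces 17 → [8, 9, 10, 18, 19]
11 → replaces 18 → [8, 9, 10, 11, 19]
14 → replaces 19 → [8, 9, 10, 11, 14]
Length 5; one witness is 10, 16, 17, 18, 19.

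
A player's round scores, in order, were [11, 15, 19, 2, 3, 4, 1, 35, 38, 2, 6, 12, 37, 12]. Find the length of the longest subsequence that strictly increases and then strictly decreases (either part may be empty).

inc[i] = longest strictly increasing subsequence ending at i; dec[i] = longest strictly decreasing subsequence starting at i:
i:      1  2  3  4  5  6  7  8  9 10 11 12 13 14
a[i]:  11 15 19  2  3  4  1 35 38  2  6 12 37 12
inc:    1  2  3  1  2  3  1  4  5  2  4  5  6  5
dec:    3  3  3  2  2  2  1  2  3  1  1  1  2  1
Best peak at i=9 (value 38): inc=5, dec=3, length 5+3−1 = 7.

7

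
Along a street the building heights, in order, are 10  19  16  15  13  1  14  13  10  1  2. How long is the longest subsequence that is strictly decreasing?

7

Negate each value so 'decreasing' becomes 'increasing', then run patience tails on the negated sequence:
-10 → extends → [-10]
-19 → replaces -10 → [-19]
-16 → extends → [-19, -16]
-15 → extends → [-19, -16, -15]
-13 → extends → [-19, -16, -15, -13]
-1 → extends → [-19, -16, -15, -13, -1]
-14 → replaces -13 → [-19, -16, -15, -14, -1]
-13 → replaces -1 → [-19, -16, -15, -14, -13]
-10 → extends → [-19, -16, -15, -14, -13, -10]
-1 → extends → [-19, -16, -15, -14, -13, -10, -1]
-2 → replaces -1 → [-19, -16, -15, -14, -13, -10, -2]
Seven tails, so the longest strictly decreasing subsequence of the original has length 7.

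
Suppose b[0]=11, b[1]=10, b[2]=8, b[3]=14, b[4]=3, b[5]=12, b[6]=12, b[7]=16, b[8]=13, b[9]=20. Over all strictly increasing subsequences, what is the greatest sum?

61

Let S[i] be the best sum of a strictly increasing subsequence ending at i:
i:      0  1  2  3  4  5  6  7  8  9
b[i]:  11 10  8 14  3 12 12 16 13 20
S:     11 10  8 25  3 23 23 41 36 61
Maximum is 61 (e.g. 11 + 14 + 16 + 20).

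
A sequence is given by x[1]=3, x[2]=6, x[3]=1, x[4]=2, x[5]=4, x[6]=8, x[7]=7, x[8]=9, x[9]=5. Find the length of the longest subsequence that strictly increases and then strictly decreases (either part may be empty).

inc[i] = longest strictly increasing subsequence ending at i; dec[i] = longest strictly decreasing subsequence starting at i:
i:     1 2 3 4 5 6 7 8 9
x[i]:  3 6 1 2 4 8 7 9 5
inc:   1 2 1 2 3 4 4 5 4
dec:   2 2 1 1 1 3 2 2 1
Best peak at i=6 (value 8): inc=4, dec=3, length 4+3−1 = 6.

6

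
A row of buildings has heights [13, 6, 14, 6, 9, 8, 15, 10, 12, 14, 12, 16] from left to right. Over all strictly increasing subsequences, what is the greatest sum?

67

Let S[i] be the best sum of a strictly increasing subsequence ending at i:
i:      1  2  3  4  5  6  7  8  9 10 11 12
a[i]:  13  6 14  6  9  8 15 10 12 14 12 16
S:     13  6 27  6 15 14 42 25 37 51 37 67
Maximum is 67 (e.g. 6 + 9 + 10 + 12 + 14 + 16).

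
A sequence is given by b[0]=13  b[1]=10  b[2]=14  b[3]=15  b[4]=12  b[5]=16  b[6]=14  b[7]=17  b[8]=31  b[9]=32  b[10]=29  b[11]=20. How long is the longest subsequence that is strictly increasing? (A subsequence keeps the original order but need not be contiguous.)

Let dp[i] be the length of the longest such subsequence ending at index i:
i:      0  1  2  3  4  5  6  7  8  9 10 11
b[i]:  13 10 14 15 12 16 14 17 31 32 29 20
dp:     1  1  2  3  2  4  3  5  6  7  6  6
Maximum dp value is 7.

7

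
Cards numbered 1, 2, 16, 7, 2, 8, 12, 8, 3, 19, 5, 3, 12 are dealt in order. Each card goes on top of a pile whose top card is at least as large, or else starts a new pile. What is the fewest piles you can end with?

Place each on the leftmost legal pile:
1 → new pile 1 (tops now [1])
2 → new pile 2 (tops now [1, 2])
16 → new pile 3 (tops now [1, 2, 16])
7 → pile 3 (tops now [1, 2, 7])
2 → pile 2 (tops now [1, 2, 7])
8 → new pile 4 (tops now [1, 2, 7, 8])
12 → new pile 5 (tops now [1, 2, 7, 8, 12])
8 → pile 4 (tops now [1, 2, 7, 8, 12])
3 → pile 3 (tops now [1, 2, 3, 8, 12])
19 → new pile 6 (tops now [1, 2, 3, 8, 12, 19])
5 → pile 4 (tops now [1, 2, 3, 5, 12, 19])
3 → pile 3 (tops now [1, 2, 3, 5, 12, 19])
12 → pile 5 (tops now [1, 2, 3, 5, 12, 19])
Six piles.

6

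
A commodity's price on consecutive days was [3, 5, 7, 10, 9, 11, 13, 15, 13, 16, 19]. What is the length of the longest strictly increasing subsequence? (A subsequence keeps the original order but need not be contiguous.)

9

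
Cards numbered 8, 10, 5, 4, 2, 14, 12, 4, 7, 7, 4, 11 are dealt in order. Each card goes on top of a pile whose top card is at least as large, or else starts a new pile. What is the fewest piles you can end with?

The minimum number of non-increasing subsequences covering a sequence equals the length of its longest strictly increasing subsequence.
LIS length is 4 (e.g. 2, 4, 7, 11), so 4 piles are needed.

4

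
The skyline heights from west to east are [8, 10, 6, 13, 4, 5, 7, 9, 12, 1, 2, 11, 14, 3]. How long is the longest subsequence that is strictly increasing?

Track the smallest tail for each achievable length (strict):
8 → extends → [8]
10 → extends → [8, 10]
6 → replaces 8 → [6, 10]
13 → extends → [6, 10, 13]
4 → replaces 6 → [4, 10, 13]
5 → replaces 10 → [4, 5, 13]
7 → replaces 13 → [4, 5, 7]
9 → extends → [4, 5, 7, 9]
12 → extends → [4, 5, 7, 9, 12]
1 → replaces 4 → [1, 5, 7, 9, 12]
2 → replaces 5 → [1, 2, 7, 9, 12]
11 → replaces 12 → [1, 2, 7, 9, 11]
14 → extends → [1, 2, 7, 9, 11, 14]
3 → replaces 7 → [1, 2, 3, 9, 11, 14]
Six tails, so the longest strictly increasing subsequence has length 6 (e.g. 4, 5, 7, 9, 12, 14).

6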